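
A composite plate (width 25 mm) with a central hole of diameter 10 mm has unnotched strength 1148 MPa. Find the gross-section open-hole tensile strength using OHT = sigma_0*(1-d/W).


OHT = sigma_0*(1-d/W) = 1148*(1-10/25) = 688.8 MPa

688.8 MPa


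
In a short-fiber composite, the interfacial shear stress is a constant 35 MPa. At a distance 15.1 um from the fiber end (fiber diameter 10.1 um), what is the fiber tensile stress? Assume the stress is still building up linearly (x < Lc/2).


Force balance: sigma_f * (pi*d^2/4) = tau * (pi*d) * x  ->  sigma_f = 4 * tau * x / d
sigma_f = 4 * 35 * 15.1 / 10.1 = 209.3 MPa

209.3 MPa


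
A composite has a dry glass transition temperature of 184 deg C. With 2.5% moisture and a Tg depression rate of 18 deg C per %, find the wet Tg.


Tg_wet = Tg_dry - k*moisture = 184 - 18*2.5 = 139.0 deg C

139.0 deg C


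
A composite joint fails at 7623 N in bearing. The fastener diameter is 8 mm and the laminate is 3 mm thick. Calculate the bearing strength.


sigma_br = F/(d*h) = 7623/(8*3) = 317.6 MPa

317.6 MPa


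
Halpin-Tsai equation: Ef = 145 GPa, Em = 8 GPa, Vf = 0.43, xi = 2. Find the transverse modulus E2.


eta = (Ef/Em - 1)/(Ef/Em + xi) = (18.125 - 1)/(18.125 + 2) = 0.8509
E2 = Em*(1+xi*eta*Vf)/(1-eta*Vf) = 21.85 GPa

21.85 GPa


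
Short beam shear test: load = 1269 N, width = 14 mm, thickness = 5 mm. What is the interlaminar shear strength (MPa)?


ILSS = 3F/(4bh) = 3*1269/(4*14*5) = 13.6 MPa

13.6 MPa


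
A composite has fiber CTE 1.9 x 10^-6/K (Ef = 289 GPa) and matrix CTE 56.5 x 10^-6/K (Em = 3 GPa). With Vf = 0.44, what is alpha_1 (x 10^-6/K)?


E1 = Ef*Vf + Em*(1-Vf) = 128.84
alpha_1 = (alpha_f*Ef*Vf + alpha_m*Em*(1-Vf))/E1 = 2.61 x 10^-6/K

2.61 x 10^-6/K


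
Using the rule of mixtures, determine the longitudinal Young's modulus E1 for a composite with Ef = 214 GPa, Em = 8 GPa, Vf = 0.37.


E1 = Ef*Vf + Em*(1-Vf) = 214*0.37 + 8*0.63 = 84.22 GPa

84.22 GPa


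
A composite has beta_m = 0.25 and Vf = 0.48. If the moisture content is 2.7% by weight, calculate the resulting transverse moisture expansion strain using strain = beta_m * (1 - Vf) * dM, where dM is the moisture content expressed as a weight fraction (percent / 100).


dM = 2.7/100 = 0.027
strain = beta_m * (1-Vf) * dM = 0.25 * 0.52 * 0.027 = 0.00351

0.00351


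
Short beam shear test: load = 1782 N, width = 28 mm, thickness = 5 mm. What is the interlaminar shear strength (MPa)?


ILSS = 3F/(4bh) = 3*1782/(4*28*5) = 9.55 MPa

9.55 MPa


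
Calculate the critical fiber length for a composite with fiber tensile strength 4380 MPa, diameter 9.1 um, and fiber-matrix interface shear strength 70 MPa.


Lc = sigma_f * d / (2 * tau_i) = 4380 * 9.1 / (2 * 70) = 284.7 um

284.7 um


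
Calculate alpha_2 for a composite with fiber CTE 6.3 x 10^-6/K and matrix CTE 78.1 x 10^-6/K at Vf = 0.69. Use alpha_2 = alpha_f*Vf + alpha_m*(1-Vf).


alpha_2 = alpha_f*Vf + alpha_m*(1-Vf) = 6.3*0.69 + 78.1*0.31 = 28.6 x 10^-6/K

28.6 x 10^-6/K


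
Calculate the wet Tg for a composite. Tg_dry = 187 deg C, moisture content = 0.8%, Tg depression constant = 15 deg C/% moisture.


Tg_wet = Tg_dry - k*moisture = 187 - 15*0.8 = 175.0 deg C

175.0 deg C


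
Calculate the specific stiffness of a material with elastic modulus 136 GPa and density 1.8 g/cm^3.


Specific stiffness = E/rho = 136/1.8 = 75.6 GPa/(g/cm^3)

75.6 GPa/(g/cm^3)


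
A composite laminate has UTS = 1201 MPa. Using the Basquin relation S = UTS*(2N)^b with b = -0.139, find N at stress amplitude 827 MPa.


N = 0.5 * (S/UTS)^(1/b) = 0.5 * (827/1201)^(1/-0.139) = 7.3233 cycles

7.3233 cycles


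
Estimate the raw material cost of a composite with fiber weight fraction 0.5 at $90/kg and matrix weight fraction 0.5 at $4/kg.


Cost = cost_f*Wf + cost_m*Wm = 90*0.5 + 4*0.5 = $47.0/kg

$47.0/kg


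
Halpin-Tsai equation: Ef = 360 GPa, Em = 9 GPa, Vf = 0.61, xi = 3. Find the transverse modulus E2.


eta = (Ef/Em - 1)/(Ef/Em + xi) = (40.0 - 1)/(40.0 + 3) = 0.907
E2 = Em*(1+xi*eta*Vf)/(1-eta*Vf) = 53.58 GPa

53.58 GPa


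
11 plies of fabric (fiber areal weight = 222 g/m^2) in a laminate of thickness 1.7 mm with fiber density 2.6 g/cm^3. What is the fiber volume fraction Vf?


Vf = n * FAW / (rho_f * h * 1000) = 11 * 222 / (2.6 * 1.7 * 1000) = 0.5525

0.5525


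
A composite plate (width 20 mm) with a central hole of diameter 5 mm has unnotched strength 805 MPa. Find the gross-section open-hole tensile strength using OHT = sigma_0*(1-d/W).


OHT = sigma_0*(1-d/W) = 805*(1-5/20) = 603.8 MPa

603.8 MPa


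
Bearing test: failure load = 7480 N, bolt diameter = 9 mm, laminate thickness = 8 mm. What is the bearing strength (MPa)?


sigma_br = F/(d*h) = 7480/(9*8) = 103.9 MPa

103.9 MPa


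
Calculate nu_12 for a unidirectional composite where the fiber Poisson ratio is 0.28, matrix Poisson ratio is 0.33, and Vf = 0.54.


nu_12 = nu_f*Vf + nu_m*(1-Vf) = 0.28*0.54 + 0.33*0.46 = 0.303

0.303


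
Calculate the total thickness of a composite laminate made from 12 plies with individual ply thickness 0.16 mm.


h = n * t_ply = 12 * 0.16 = 1.92 mm

1.92 mm


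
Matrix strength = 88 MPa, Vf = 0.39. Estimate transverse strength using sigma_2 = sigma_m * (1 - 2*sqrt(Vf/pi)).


factor = 1 - 2*sqrt(0.39/pi) = 0.2953
sigma_2 = 88 * 0.2953 = 25.99 MPa

25.99 MPa


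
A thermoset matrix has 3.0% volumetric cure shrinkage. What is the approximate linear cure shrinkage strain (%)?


Linear shrinkage ≈ vol_shrink/3 = 3.0/3 = 1.0%

1.0%


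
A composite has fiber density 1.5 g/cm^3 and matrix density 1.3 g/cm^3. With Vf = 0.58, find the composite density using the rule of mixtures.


rho_c = rho_f*Vf + rho_m*(1-Vf) = 1.5*0.58 + 1.3*0.42 = 1.416 g/cm^3

1.416 g/cm^3


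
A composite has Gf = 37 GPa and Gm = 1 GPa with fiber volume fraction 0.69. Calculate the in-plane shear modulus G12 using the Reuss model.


1/G12 = Vf/Gf + (1-Vf)/Gm = 0.69/37 + 0.31/1
G12 = 3.04 GPa

3.04 GPa


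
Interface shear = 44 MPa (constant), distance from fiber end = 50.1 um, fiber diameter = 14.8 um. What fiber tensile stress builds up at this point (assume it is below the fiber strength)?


Force balance: sigma_f * (pi*d^2/4) = tau * (pi*d) * x  ->  sigma_f = 4 * tau * x / d
sigma_f = 4 * 44 * 50.1 / 14.8 = 595.8 MPa

595.8 MPa


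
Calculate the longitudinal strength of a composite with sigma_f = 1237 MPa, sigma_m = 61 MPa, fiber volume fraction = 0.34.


sigma_1 = sigma_f*Vf + sigma_m*(1-Vf) = 1237*0.34 + 61*0.66 = 460.8 MPa

460.8 MPa


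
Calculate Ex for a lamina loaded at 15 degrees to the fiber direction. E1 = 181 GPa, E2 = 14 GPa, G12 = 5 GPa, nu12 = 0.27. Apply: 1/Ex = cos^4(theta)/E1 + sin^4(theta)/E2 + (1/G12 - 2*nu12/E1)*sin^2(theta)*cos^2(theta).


cos^4(15) = 0.870513, sin^4(15) = 0.004487, sin^2(15)*cos^2(15) = 0.0625
1/G12 - 2*nu12/E1 = 1/5 - 2*0.27/181 = 0.197017 GPa^-1
1/Ex = 0.870513/181 + 0.004487/14 + 0.197017*0.0625 = 0.0174435 GPa^-1
Ex = 57.33 GPa

57.33 GPa


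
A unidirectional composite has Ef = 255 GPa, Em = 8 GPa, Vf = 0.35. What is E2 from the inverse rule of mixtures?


1/E2 = Vf/Ef + (1-Vf)/Em = 0.35/255 + 0.65/8
E2 = 12.1 GPa

12.1 GPa


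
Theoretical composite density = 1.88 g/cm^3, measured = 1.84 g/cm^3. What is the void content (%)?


Void% = (rho_theo - rho_actual)/rho_theo * 100 = (1.88 - 1.84)/1.88 * 100 = 2.13%

2.13%


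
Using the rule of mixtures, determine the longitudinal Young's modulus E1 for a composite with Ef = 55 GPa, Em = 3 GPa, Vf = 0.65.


E1 = Ef*Vf + Em*(1-Vf) = 55*0.65 + 3*0.35 = 36.8 GPa

36.8 GPa


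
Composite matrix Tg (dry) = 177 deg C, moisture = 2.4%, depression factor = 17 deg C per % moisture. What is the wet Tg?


Tg_wet = Tg_dry - k*moisture = 177 - 17*2.4 = 136.2 deg C

136.2 deg C


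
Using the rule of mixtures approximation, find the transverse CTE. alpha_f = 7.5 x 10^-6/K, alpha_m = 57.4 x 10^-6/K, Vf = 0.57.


alpha_2 = alpha_f*Vf + alpha_m*(1-Vf) = 7.5*0.57 + 57.4*0.43 = 29.0 x 10^-6/K

29.0 x 10^-6/K


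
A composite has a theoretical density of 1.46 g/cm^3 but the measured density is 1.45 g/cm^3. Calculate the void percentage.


Void% = (rho_theo - rho_actual)/rho_theo * 100 = (1.46 - 1.45)/1.46 * 100 = 0.68%

0.68%


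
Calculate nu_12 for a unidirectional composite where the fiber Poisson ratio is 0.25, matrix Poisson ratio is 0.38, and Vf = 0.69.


nu_12 = nu_f*Vf + nu_m*(1-Vf) = 0.25*0.69 + 0.38*0.31 = 0.2903

0.2903


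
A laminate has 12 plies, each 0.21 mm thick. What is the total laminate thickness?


h = n * t_ply = 12 * 0.21 = 2.52 mm

2.52 mm


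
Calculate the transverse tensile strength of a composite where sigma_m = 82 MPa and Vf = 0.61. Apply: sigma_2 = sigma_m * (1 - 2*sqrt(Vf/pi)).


factor = 1 - 2*sqrt(0.61/pi) = 0.1187
sigma_2 = 82 * 0.1187 = 9.73 MPa

9.73 MPa


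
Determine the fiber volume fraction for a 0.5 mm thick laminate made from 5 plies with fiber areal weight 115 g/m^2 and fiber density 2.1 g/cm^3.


Vf = n * FAW / (rho_f * h * 1000) = 5 * 115 / (2.1 * 0.5 * 1000) = 0.5476

0.5476


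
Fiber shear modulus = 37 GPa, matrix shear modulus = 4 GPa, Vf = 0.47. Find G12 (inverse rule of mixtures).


1/G12 = Vf/Gf + (1-Vf)/Gm = 0.47/37 + 0.53/4
G12 = 6.89 GPa

6.89 GPa


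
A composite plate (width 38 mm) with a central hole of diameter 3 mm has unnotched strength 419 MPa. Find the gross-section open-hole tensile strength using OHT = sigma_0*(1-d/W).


OHT = sigma_0*(1-d/W) = 419*(1-3/38) = 385.9 MPa

385.9 MPa


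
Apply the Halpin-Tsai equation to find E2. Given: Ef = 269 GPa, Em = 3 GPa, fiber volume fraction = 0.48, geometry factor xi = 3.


eta = (Ef/Em - 1)/(Ef/Em + xi) = (89.6667 - 1)/(89.6667 + 3) = 0.9568
E2 = Em*(1+xi*eta*Vf)/(1-eta*Vf) = 13.19 GPa

13.19 GPa


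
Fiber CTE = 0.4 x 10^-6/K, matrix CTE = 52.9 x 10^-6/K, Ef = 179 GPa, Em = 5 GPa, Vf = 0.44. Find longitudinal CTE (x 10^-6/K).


E1 = Ef*Vf + Em*(1-Vf) = 81.56
alpha_1 = (alpha_f*Ef*Vf + alpha_m*Em*(1-Vf))/E1 = 2.2 x 10^-6/K

2.2 x 10^-6/K


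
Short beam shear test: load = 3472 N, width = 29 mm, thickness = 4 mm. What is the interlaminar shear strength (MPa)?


ILSS = 3F/(4bh) = 3*3472/(4*29*4) = 22.45 MPa

22.45 MPa


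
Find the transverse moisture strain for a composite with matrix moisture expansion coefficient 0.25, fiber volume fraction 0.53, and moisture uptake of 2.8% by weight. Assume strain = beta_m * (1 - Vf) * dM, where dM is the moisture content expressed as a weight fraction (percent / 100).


dM = 2.8/100 = 0.028
strain = beta_m * (1-Vf) * dM = 0.25 * 0.47 * 0.028 = 0.00329

0.00329


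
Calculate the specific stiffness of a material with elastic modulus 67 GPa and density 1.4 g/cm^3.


Specific stiffness = E/rho = 67/1.4 = 47.9 GPa/(g/cm^3)

47.9 GPa/(g/cm^3)


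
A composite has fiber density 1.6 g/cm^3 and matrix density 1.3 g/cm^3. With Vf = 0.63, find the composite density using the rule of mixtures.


rho_c = rho_f*Vf + rho_m*(1-Vf) = 1.6*0.63 + 1.3*0.37 = 1.489 g/cm^3

1.489 g/cm^3


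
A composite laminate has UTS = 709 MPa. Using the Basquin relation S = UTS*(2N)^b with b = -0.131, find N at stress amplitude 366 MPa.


N = 0.5 * (S/UTS)^(1/b) = 0.5 * (366/709)^(1/-0.131) = 77.8163 cycles

77.8163 cycles


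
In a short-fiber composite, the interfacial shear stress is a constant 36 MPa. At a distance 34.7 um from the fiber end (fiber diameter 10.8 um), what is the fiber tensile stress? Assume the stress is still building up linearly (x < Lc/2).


Force balance: sigma_f * (pi*d^2/4) = tau * (pi*d) * x  ->  sigma_f = 4 * tau * x / d
sigma_f = 4 * 36 * 34.7 / 10.8 = 462.7 MPa

462.7 MPa


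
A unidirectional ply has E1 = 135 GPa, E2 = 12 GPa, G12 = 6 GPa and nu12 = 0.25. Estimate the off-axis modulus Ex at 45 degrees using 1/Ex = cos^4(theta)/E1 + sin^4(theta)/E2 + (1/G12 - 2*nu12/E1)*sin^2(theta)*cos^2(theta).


cos^4(45) = 0.25, sin^4(45) = 0.25, sin^2(45)*cos^2(45) = 0.25
1/G12 - 2*nu12/E1 = 1/6 - 2*0.25/135 = 0.162963 GPa^-1
1/Ex = 0.25/135 + 0.25/12 + 0.162963*0.25 = 0.0634259 GPa^-1
Ex = 15.77 GPa

15.77 GPa


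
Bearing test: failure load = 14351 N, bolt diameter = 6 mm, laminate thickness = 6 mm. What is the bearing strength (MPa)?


sigma_br = F/(d*h) = 14351/(6*6) = 398.6 MPa

398.6 MPa


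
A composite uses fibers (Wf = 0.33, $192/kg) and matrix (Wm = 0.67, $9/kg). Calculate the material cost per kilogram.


Cost = cost_f*Wf + cost_m*Wm = 192*0.33 + 9*0.67 = $69.39/kg

$69.39/kg


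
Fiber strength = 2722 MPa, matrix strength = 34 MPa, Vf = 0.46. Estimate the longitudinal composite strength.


sigma_1 = sigma_f*Vf + sigma_m*(1-Vf) = 2722*0.46 + 34*0.54 = 1270.5 MPa

1270.5 MPa


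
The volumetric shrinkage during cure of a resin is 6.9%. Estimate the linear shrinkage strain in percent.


Linear shrinkage ≈ vol_shrink/3 = 6.9/3 = 2.3%

2.3%


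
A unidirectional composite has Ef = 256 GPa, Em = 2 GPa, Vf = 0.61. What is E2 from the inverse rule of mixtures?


1/E2 = Vf/Ef + (1-Vf)/Em = 0.61/256 + 0.39/2
E2 = 5.07 GPa

5.07 GPa


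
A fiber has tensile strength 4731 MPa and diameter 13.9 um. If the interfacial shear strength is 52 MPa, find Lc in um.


Lc = sigma_f * d / (2 * tau_i) = 4731 * 13.9 / (2 * 52) = 632.3 um

632.3 um


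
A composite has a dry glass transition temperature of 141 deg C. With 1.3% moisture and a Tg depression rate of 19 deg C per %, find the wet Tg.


Tg_wet = Tg_dry - k*moisture = 141 - 19*1.3 = 116.3 deg C

116.3 deg C


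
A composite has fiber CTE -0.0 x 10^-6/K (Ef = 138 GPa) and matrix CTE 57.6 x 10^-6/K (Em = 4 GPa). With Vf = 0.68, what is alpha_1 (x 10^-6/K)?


E1 = Ef*Vf + Em*(1-Vf) = 95.12
alpha_1 = (alpha_f*Ef*Vf + alpha_m*Em*(1-Vf))/E1 = 0.78 x 10^-6/K

0.78 x 10^-6/K


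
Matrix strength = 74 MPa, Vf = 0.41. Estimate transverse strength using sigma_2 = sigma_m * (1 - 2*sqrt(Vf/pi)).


factor = 1 - 2*sqrt(0.41/pi) = 0.2775
sigma_2 = 74 * 0.2775 = 20.53 MPa

20.53 MPa


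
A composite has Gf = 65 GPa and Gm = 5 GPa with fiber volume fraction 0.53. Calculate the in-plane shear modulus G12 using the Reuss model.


1/G12 = Vf/Gf + (1-Vf)/Gm = 0.53/65 + 0.47/5
G12 = 9.79 GPa

9.79 GPa


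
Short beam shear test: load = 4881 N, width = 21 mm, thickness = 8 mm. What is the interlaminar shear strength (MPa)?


ILSS = 3F/(4bh) = 3*4881/(4*21*8) = 21.79 MPa

21.79 MPa


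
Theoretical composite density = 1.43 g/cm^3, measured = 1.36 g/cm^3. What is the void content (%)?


Void% = (rho_theo - rho_actual)/rho_theo * 100 = (1.43 - 1.36)/1.43 * 100 = 4.9%

4.9%


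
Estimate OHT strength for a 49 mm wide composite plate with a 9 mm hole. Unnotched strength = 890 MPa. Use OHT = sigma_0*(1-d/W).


OHT = sigma_0*(1-d/W) = 890*(1-9/49) = 726.5 MPa

726.5 MPa


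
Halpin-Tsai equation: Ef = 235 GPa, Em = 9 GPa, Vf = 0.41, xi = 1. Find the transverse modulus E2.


eta = (Ef/Em - 1)/(Ef/Em + xi) = (26.1111 - 1)/(26.1111 + 1) = 0.9262
E2 = Em*(1+xi*eta*Vf)/(1-eta*Vf) = 20.02 GPa

20.02 GPa


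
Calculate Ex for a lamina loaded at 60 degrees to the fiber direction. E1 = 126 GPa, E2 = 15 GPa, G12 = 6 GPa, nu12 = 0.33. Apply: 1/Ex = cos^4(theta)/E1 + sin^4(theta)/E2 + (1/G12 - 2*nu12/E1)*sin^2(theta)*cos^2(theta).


cos^4(60) = 0.0625, sin^4(60) = 0.5625, sin^2(60)*cos^2(60) = 0.1875
1/G12 - 2*nu12/E1 = 1/6 - 2*0.33/126 = 0.161429 GPa^-1
1/Ex = 0.0625/126 + 0.5625/15 + 0.161429*0.1875 = 0.0682639 GPa^-1
Ex = 14.65 GPa

14.65 GPa


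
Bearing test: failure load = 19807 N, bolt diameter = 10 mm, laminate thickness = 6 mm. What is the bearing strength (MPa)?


sigma_br = F/(d*h) = 19807/(10*6) = 330.1 MPa

330.1 MPa


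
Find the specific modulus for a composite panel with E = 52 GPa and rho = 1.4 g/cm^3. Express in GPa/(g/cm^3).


Specific stiffness = E/rho = 52/1.4 = 37.1 GPa/(g/cm^3)

37.1 GPa/(g/cm^3)


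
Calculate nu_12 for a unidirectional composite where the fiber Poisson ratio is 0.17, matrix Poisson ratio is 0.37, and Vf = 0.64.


nu_12 = nu_f*Vf + nu_m*(1-Vf) = 0.17*0.64 + 0.37*0.36 = 0.242

0.242


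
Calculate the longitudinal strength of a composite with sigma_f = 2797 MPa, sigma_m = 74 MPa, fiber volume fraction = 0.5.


sigma_1 = sigma_f*Vf + sigma_m*(1-Vf) = 2797*0.5 + 74*0.5 = 1435.5 MPa

1435.5 MPa


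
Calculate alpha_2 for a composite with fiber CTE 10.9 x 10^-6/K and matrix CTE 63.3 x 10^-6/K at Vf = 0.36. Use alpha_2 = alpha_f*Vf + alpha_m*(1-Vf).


alpha_2 = alpha_f*Vf + alpha_m*(1-Vf) = 10.9*0.36 + 63.3*0.64 = 44.4 x 10^-6/K

44.4 x 10^-6/K


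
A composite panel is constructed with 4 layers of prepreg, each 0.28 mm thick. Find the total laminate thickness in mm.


h = n * t_ply = 4 * 0.28 = 1.12 mm

1.12 mm


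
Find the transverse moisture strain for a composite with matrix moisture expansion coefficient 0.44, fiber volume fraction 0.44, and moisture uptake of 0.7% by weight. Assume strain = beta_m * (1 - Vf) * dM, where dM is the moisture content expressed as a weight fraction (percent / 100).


dM = 0.7/100 = 0.007
strain = beta_m * (1-Vf) * dM = 0.44 * 0.56 * 0.007 = 0.0017248

0.0017248


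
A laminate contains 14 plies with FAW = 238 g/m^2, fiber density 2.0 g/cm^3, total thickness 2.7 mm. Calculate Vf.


Vf = n * FAW / (rho_f * h * 1000) = 14 * 238 / (2.0 * 2.7 * 1000) = 0.617

0.617


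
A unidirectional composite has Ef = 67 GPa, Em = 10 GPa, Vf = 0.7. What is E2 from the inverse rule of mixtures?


1/E2 = Vf/Ef + (1-Vf)/Em = 0.7/67 + 0.3/10
E2 = 24.72 GPa

24.72 GPa


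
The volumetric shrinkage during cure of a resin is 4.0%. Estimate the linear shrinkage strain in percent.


Linear shrinkage ≈ vol_shrink/3 = 4.0/3 = 1.333%

1.333%


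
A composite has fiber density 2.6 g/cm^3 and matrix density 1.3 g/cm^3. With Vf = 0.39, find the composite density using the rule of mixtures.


rho_c = rho_f*Vf + rho_m*(1-Vf) = 2.6*0.39 + 1.3*0.61 = 1.807 g/cm^3

1.807 g/cm^3


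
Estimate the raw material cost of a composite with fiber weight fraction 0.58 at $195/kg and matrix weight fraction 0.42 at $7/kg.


Cost = cost_f*Wf + cost_m*Wm = 195*0.58 + 7*0.42 = $116.04/kg

$116.04/kg


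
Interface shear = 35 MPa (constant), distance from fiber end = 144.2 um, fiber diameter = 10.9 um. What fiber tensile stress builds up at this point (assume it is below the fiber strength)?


Force balance: sigma_f * (pi*d^2/4) = tau * (pi*d) * x  ->  sigma_f = 4 * tau * x / d
sigma_f = 4 * 35 * 144.2 / 10.9 = 1852.1 MPa

1852.1 MPa


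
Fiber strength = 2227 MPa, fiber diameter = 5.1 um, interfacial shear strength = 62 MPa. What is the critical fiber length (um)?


Lc = sigma_f * d / (2 * tau_i) = 2227 * 5.1 / (2 * 62) = 91.6 um

91.6 um


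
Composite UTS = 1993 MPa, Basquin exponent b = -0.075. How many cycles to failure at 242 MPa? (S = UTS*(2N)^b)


N = 0.5 * (S/UTS)^(1/b) = 0.5 * (242/1993)^(1/-0.075) = 8.0946e+11 cycles

8.0946e+11 cycles


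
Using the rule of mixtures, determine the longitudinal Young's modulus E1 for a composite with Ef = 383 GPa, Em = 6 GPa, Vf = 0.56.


E1 = Ef*Vf + Em*(1-Vf) = 383*0.56 + 6*0.44 = 217.12 GPa

217.12 GPa


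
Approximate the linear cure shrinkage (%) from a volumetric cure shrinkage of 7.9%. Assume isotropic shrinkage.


Linear shrinkage ≈ vol_shrink/3 = 7.9/3 = 2.633%

2.633%


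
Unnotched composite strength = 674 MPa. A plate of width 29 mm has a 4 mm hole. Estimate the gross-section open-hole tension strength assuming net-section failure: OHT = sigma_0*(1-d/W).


OHT = sigma_0*(1-d/W) = 674*(1-4/29) = 581.0 MPa

581.0 MPa


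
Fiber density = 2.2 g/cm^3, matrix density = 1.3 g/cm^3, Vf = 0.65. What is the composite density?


rho_c = rho_f*Vf + rho_m*(1-Vf) = 2.2*0.65 + 1.3*0.35 = 1.885 g/cm^3

1.885 g/cm^3


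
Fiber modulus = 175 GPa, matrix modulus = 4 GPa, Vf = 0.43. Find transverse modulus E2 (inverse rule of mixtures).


1/E2 = Vf/Ef + (1-Vf)/Em = 0.43/175 + 0.57/4
E2 = 6.9 GPa

6.9 GPa


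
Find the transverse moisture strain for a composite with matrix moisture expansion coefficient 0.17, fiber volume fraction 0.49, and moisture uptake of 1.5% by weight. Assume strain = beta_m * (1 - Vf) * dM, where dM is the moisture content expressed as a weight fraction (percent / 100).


dM = 1.5/100 = 0.015
strain = beta_m * (1-Vf) * dM = 0.17 * 0.51 * 0.015 = 0.0013005

0.0013005


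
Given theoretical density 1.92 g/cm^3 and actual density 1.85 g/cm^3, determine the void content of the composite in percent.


Void% = (rho_theo - rho_actual)/rho_theo * 100 = (1.92 - 1.85)/1.92 * 100 = 3.65%

3.65%


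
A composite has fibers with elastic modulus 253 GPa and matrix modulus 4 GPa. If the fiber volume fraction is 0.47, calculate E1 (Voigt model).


E1 = Ef*Vf + Em*(1-Vf) = 253*0.47 + 4*0.53 = 121.03 GPa

121.03 GPa


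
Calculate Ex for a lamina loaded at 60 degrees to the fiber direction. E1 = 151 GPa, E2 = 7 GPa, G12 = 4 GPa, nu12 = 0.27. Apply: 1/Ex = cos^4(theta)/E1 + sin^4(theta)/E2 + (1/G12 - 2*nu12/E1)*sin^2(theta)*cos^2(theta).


cos^4(60) = 0.0625, sin^4(60) = 0.5625, sin^2(60)*cos^2(60) = 0.1875
1/G12 - 2*nu12/E1 = 1/4 - 2*0.27/151 = 0.246424 GPa^-1
1/Ex = 0.0625/151 + 0.5625/7 + 0.246424*0.1875 = 0.1269755 GPa^-1
Ex = 7.88 GPa

7.88 GPa


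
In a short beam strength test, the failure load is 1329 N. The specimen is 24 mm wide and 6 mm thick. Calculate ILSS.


ILSS = 3F/(4bh) = 3*1329/(4*24*6) = 6.92 MPa

6.92 MPa


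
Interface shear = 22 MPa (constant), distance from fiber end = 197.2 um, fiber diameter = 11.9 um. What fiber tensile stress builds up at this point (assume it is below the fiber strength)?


Force balance: sigma_f * (pi*d^2/4) = tau * (pi*d) * x  ->  sigma_f = 4 * tau * x / d
sigma_f = 4 * 22 * 197.2 / 11.9 = 1458.3 MPa

1458.3 MPa


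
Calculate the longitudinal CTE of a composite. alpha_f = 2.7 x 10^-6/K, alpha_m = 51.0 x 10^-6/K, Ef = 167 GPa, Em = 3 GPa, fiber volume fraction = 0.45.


E1 = Ef*Vf + Em*(1-Vf) = 76.8
alpha_1 = (alpha_f*Ef*Vf + alpha_m*Em*(1-Vf))/E1 = 3.74 x 10^-6/K

3.74 x 10^-6/K


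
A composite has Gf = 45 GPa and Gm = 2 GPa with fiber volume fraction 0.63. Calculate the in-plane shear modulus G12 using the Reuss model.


1/G12 = Vf/Gf + (1-Vf)/Gm = 0.63/45 + 0.37/2
G12 = 5.03 GPa

5.03 GPa


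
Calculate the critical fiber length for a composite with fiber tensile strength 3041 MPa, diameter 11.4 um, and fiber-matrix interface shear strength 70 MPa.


Lc = sigma_f * d / (2 * tau_i) = 3041 * 11.4 / (2 * 70) = 247.6 um

247.6 um


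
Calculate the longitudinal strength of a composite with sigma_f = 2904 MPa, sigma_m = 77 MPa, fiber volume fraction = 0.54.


sigma_1 = sigma_f*Vf + sigma_m*(1-Vf) = 2904*0.54 + 77*0.46 = 1603.6 MPa

1603.6 MPa


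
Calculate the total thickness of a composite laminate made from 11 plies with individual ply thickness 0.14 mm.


h = n * t_ply = 11 * 0.14 = 1.54 mm

1.54 mm


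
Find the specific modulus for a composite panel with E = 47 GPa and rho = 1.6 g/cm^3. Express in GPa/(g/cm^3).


Specific stiffness = E/rho = 47/1.6 = 29.4 GPa/(g/cm^3)

29.4 GPa/(g/cm^3)


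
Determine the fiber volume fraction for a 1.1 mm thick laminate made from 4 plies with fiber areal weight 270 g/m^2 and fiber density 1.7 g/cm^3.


Vf = n * FAW / (rho_f * h * 1000) = 4 * 270 / (1.7 * 1.1 * 1000) = 0.5775

0.5775


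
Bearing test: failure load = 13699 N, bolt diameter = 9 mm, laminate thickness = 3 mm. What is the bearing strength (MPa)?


sigma_br = F/(d*h) = 13699/(9*3) = 507.4 MPa

507.4 MPa


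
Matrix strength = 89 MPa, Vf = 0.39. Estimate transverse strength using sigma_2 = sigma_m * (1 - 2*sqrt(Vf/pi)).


factor = 1 - 2*sqrt(0.39/pi) = 0.2953
sigma_2 = 89 * 0.2953 = 26.28 MPa

26.28 MPa


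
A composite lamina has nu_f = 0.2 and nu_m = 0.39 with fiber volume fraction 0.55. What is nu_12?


nu_12 = nu_f*Vf + nu_m*(1-Vf) = 0.2*0.55 + 0.39*0.45 = 0.2855

0.2855


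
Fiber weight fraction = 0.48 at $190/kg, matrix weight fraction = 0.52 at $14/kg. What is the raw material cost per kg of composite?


Cost = cost_f*Wf + cost_m*Wm = 190*0.48 + 14*0.52 = $98.48/kg

$98.48/kg


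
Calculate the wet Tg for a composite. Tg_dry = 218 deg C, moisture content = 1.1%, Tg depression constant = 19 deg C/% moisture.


Tg_wet = Tg_dry - k*moisture = 218 - 19*1.1 = 197.1 deg C

197.1 deg C


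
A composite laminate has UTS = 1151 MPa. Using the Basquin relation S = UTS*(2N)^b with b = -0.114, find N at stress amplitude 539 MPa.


N = 0.5 * (S/UTS)^(1/b) = 0.5 * (539/1151)^(1/-0.114) = 388.3318 cycles

388.3318 cycles


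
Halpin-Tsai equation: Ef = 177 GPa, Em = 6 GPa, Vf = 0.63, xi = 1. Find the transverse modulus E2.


eta = (Ef/Em - 1)/(Ef/Em + xi) = (29.5 - 1)/(29.5 + 1) = 0.9344
E2 = Em*(1+xi*eta*Vf)/(1-eta*Vf) = 23.17 GPa

23.17 GPa


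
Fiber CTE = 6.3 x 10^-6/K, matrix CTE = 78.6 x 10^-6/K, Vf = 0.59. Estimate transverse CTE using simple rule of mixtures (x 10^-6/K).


alpha_2 = alpha_f*Vf + alpha_m*(1-Vf) = 6.3*0.59 + 78.6*0.41 = 35.9 x 10^-6/K

35.9 x 10^-6/K


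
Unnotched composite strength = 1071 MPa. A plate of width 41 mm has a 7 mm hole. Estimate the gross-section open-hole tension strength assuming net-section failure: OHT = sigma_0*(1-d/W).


OHT = sigma_0*(1-d/W) = 1071*(1-7/41) = 888.1 MPa

888.1 MPa


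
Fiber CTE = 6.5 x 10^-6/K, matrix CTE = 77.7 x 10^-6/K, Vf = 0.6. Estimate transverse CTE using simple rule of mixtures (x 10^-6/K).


alpha_2 = alpha_f*Vf + alpha_m*(1-Vf) = 6.5*0.6 + 77.7*0.4 = 35.0 x 10^-6/K

35.0 x 10^-6/K


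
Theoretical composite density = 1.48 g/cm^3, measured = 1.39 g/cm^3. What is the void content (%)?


Void% = (rho_theo - rho_actual)/rho_theo * 100 = (1.48 - 1.39)/1.48 * 100 = 6.08%

6.08%


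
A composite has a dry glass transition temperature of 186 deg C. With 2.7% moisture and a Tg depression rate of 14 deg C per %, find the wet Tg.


Tg_wet = Tg_dry - k*moisture = 186 - 14*2.7 = 148.2 deg C

148.2 deg C


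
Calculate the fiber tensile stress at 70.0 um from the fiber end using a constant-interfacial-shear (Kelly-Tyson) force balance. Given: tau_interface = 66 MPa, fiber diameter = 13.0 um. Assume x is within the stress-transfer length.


Force balance: sigma_f * (pi*d^2/4) = tau * (pi*d) * x  ->  sigma_f = 4 * tau * x / d
sigma_f = 4 * 66 * 70.0 / 13.0 = 1421.5 MPa

1421.5 MPa


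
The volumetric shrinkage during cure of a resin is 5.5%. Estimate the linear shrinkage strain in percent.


Linear shrinkage ≈ vol_shrink/3 = 5.5/3 = 1.833%

1.833%


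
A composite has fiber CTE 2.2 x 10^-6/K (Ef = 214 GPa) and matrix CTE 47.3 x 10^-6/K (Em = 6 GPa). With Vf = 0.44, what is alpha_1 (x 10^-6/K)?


E1 = Ef*Vf + Em*(1-Vf) = 97.52
alpha_1 = (alpha_f*Ef*Vf + alpha_m*Em*(1-Vf))/E1 = 3.75 x 10^-6/K

3.75 x 10^-6/K


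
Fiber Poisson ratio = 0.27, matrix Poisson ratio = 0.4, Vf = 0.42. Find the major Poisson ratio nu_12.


nu_12 = nu_f*Vf + nu_m*(1-Vf) = 0.27*0.42 + 0.4*0.58 = 0.3454

0.3454


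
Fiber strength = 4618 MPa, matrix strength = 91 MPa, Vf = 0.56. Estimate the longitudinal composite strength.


sigma_1 = sigma_f*Vf + sigma_m*(1-Vf) = 4618*0.56 + 91*0.44 = 2626.1 MPa

2626.1 MPa


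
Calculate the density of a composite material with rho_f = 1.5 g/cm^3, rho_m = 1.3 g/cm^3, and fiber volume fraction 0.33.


rho_c = rho_f*Vf + rho_m*(1-Vf) = 1.5*0.33 + 1.3*0.67 = 1.366 g/cm^3

1.366 g/cm^3


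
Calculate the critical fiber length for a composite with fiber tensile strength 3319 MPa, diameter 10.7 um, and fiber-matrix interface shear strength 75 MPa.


Lc = sigma_f * d / (2 * tau_i) = 3319 * 10.7 / (2 * 75) = 236.8 um

236.8 um


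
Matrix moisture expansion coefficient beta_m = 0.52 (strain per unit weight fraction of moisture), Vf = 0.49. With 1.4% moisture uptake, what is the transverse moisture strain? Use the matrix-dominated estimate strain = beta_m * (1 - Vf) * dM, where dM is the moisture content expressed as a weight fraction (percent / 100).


dM = 1.4/100 = 0.014
strain = beta_m * (1-Vf) * dM = 0.52 * 0.51 * 0.014 = 0.0037128

0.0037128


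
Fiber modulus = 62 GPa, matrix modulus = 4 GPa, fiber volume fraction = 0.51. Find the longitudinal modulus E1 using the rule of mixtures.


E1 = Ef*Vf + Em*(1-Vf) = 62*0.51 + 4*0.49 = 33.58 GPa

33.58 GPa


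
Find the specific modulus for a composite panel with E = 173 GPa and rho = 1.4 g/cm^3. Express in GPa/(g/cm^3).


Specific stiffness = E/rho = 173/1.4 = 123.6 GPa/(g/cm^3)

123.6 GPa/(g/cm^3)


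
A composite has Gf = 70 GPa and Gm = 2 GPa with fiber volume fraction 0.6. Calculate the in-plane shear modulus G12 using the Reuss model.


1/G12 = Vf/Gf + (1-Vf)/Gm = 0.6/70 + 0.4/2
G12 = 4.79 GPa

4.79 GPa


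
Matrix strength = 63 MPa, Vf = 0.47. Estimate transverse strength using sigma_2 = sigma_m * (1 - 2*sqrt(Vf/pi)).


factor = 1 - 2*sqrt(0.47/pi) = 0.2264
sigma_2 = 63 * 0.2264 = 14.26 MPa

14.26 MPa


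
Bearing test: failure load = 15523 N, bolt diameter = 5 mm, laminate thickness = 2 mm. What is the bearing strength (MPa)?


sigma_br = F/(d*h) = 15523/(5*2) = 1552.3 MPa

1552.3 MPa


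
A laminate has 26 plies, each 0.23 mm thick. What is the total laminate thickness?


h = n * t_ply = 26 * 0.23 = 5.98 mm

5.98 mm


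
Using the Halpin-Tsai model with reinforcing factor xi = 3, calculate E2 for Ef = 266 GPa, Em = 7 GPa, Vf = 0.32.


eta = (Ef/Em - 1)/(Ef/Em + xi) = (38.0 - 1)/(38.0 + 3) = 0.9024
E2 = Em*(1+xi*eta*Vf)/(1-eta*Vf) = 18.37 GPa

18.37 GPa


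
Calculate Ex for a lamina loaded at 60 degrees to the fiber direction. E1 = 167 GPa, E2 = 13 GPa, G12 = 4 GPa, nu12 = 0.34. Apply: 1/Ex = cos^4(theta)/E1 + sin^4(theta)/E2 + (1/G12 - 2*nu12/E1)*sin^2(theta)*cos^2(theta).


cos^4(60) = 0.0625, sin^4(60) = 0.5625, sin^2(60)*cos^2(60) = 0.1875
1/G12 - 2*nu12/E1 = 1/4 - 2*0.34/167 = 0.245928 GPa^-1
1/Ex = 0.0625/167 + 0.5625/13 + 0.245928*0.1875 = 0.089755 GPa^-1
Ex = 11.14 GPa

11.14 GPa


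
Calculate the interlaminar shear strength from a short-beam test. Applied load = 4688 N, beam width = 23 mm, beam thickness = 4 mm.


ILSS = 3F/(4bh) = 3*4688/(4*23*4) = 38.22 MPa

38.22 MPa


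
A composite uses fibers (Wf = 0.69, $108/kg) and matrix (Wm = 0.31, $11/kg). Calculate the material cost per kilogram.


Cost = cost_f*Wf + cost_m*Wm = 108*0.69 + 11*0.31 = $77.93/kg

$77.93/kg


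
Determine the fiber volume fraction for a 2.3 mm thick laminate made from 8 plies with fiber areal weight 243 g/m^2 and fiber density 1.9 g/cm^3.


Vf = n * FAW / (rho_f * h * 1000) = 8 * 243 / (1.9 * 2.3 * 1000) = 0.4449

0.4449


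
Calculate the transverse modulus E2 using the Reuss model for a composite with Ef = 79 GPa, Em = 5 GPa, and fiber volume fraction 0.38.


1/E2 = Vf/Ef + (1-Vf)/Em = 0.38/79 + 0.62/5
E2 = 7.76 GPa

7.76 GPa


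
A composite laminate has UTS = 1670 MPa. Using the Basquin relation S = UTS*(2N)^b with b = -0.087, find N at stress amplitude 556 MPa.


N = 0.5 * (S/UTS)^(1/b) = 0.5 * (556/1670)^(1/-0.087) = 154562.5422 cycles

154562.5422 cycles


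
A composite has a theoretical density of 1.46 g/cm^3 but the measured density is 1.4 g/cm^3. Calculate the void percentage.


Void% = (rho_theo - rho_actual)/rho_theo * 100 = (1.46 - 1.4)/1.46 * 100 = 4.11%

4.11%


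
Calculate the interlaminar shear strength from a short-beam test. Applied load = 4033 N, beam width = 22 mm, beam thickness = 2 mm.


ILSS = 3F/(4bh) = 3*4033/(4*22*2) = 68.74 MPa

68.74 MPa


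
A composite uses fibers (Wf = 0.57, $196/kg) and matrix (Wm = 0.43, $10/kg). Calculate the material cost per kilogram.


Cost = cost_f*Wf + cost_m*Wm = 196*0.57 + 10*0.43 = $116.02/kg

$116.02/kg


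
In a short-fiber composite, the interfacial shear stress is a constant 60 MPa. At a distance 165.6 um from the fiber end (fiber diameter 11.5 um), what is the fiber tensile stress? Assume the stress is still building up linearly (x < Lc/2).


Force balance: sigma_f * (pi*d^2/4) = tau * (pi*d) * x  ->  sigma_f = 4 * tau * x / d
sigma_f = 4 * 60 * 165.6 / 11.5 = 3456.0 MPa

3456.0 MPa


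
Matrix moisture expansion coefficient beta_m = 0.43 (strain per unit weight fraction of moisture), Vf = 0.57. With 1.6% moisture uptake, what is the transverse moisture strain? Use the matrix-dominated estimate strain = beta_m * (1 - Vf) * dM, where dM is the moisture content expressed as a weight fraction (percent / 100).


dM = 1.6/100 = 0.016
strain = beta_m * (1-Vf) * dM = 0.43 * 0.43 * 0.016 = 0.0029584

0.0029584


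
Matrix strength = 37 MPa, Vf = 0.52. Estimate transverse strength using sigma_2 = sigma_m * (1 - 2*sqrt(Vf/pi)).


factor = 1 - 2*sqrt(0.52/pi) = 0.1863
sigma_2 = 37 * 0.1863 = 6.89 MPa

6.89 MPa


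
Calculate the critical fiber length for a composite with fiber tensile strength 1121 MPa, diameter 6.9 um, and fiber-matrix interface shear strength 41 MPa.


Lc = sigma_f * d / (2 * tau_i) = 1121 * 6.9 / (2 * 41) = 94.3 um

94.3 um


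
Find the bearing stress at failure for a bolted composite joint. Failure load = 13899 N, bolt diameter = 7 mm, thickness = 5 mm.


sigma_br = F/(d*h) = 13899/(7*5) = 397.1 MPa

397.1 MPa


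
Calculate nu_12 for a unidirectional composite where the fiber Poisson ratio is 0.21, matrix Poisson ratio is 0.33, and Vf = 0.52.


nu_12 = nu_f*Vf + nu_m*(1-Vf) = 0.21*0.52 + 0.33*0.48 = 0.2676

0.2676


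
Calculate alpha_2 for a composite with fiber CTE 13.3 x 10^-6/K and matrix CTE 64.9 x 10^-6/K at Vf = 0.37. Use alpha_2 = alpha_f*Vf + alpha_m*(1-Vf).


alpha_2 = alpha_f*Vf + alpha_m*(1-Vf) = 13.3*0.37 + 64.9*0.63 = 45.8 x 10^-6/K

45.8 x 10^-6/K


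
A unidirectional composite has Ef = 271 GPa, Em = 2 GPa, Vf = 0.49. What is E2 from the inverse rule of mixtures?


1/E2 = Vf/Ef + (1-Vf)/Em = 0.49/271 + 0.51/2
E2 = 3.89 GPa

3.89 GPa


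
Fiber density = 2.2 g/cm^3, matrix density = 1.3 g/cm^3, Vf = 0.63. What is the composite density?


rho_c = rho_f*Vf + rho_m*(1-Vf) = 2.2*0.63 + 1.3*0.37 = 1.867 g/cm^3

1.867 g/cm^3


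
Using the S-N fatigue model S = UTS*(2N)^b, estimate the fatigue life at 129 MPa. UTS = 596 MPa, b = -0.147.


N = 0.5 * (S/UTS)^(1/b) = 0.5 * (129/596)^(1/-0.147) = 16612.8112 cycles

16612.8112 cycles


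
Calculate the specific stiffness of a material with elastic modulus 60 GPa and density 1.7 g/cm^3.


Specific stiffness = E/rho = 60/1.7 = 35.3 GPa/(g/cm^3)

35.3 GPa/(g/cm^3)


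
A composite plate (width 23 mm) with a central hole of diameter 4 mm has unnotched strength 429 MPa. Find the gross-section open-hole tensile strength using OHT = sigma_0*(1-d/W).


OHT = sigma_0*(1-d/W) = 429*(1-4/23) = 354.4 MPa

354.4 MPa


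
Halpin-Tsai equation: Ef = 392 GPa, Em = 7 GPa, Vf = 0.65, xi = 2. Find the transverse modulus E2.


eta = (Ef/Em - 1)/(Ef/Em + xi) = (56.0 - 1)/(56.0 + 2) = 0.9483
E2 = Em*(1+xi*eta*Vf)/(1-eta*Vf) = 40.74 GPa

40.74 GPa


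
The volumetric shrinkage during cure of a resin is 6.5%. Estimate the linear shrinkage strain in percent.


Linear shrinkage ≈ vol_shrink/3 = 6.5/3 = 2.167%

2.167%


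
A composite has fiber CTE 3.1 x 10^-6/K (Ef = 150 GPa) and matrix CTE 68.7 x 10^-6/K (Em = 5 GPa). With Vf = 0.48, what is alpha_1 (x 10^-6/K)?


E1 = Ef*Vf + Em*(1-Vf) = 74.6
alpha_1 = (alpha_f*Ef*Vf + alpha_m*Em*(1-Vf))/E1 = 5.39 x 10^-6/K

5.39 x 10^-6/K


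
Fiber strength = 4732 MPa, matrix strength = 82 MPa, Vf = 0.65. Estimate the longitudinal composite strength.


sigma_1 = sigma_f*Vf + sigma_m*(1-Vf) = 4732*0.65 + 82*0.35 = 3104.5 MPa

3104.5 MPa


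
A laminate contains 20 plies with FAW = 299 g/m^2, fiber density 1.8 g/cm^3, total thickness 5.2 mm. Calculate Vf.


Vf = n * FAW / (rho_f * h * 1000) = 20 * 299 / (1.8 * 5.2 * 1000) = 0.6389

0.6389


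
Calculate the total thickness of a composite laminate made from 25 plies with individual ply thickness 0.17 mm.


h = n * t_ply = 25 * 0.17 = 4.25 mm

4.25 mm


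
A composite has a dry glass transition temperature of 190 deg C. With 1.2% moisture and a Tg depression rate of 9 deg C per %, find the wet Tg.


Tg_wet = Tg_dry - k*moisture = 190 - 9*1.2 = 179.2 deg C

179.2 deg C


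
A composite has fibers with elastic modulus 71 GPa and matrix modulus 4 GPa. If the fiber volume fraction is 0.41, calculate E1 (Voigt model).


E1 = Ef*Vf + Em*(1-Vf) = 71*0.41 + 4*0.59 = 31.47 GPa

31.47 GPa


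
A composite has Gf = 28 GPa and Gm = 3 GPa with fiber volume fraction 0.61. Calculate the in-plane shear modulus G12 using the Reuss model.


1/G12 = Vf/Gf + (1-Vf)/Gm = 0.61/28 + 0.39/3
G12 = 6.59 GPa

6.59 GPa


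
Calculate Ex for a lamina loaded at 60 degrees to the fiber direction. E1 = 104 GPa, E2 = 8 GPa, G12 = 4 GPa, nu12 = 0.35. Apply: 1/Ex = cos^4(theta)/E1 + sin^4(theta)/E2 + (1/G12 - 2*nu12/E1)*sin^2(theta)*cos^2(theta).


cos^4(60) = 0.0625, sin^4(60) = 0.5625, sin^2(60)*cos^2(60) = 0.1875
1/G12 - 2*nu12/E1 = 1/4 - 2*0.35/104 = 0.243269 GPa^-1
1/Ex = 0.0625/104 + 0.5625/8 + 0.243269*0.1875 = 0.1165264 GPa^-1
Ex = 8.58 GPa

8.58 GPa


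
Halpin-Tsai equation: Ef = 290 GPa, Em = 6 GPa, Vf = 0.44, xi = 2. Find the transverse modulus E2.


eta = (Ef/Em - 1)/(Ef/Em + xi) = (48.3333 - 1)/(48.3333 + 2) = 0.9404
E2 = Em*(1+xi*eta*Vf)/(1-eta*Vf) = 18.7 GPa

18.7 GPa


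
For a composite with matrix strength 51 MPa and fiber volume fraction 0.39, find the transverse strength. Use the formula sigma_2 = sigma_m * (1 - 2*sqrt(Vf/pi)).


factor = 1 - 2*sqrt(0.39/pi) = 0.2953
sigma_2 = 51 * 0.2953 = 15.06 MPa

15.06 MPa


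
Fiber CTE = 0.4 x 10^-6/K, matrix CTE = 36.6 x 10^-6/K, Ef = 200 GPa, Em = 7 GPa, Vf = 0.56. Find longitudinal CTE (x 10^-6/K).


E1 = Ef*Vf + Em*(1-Vf) = 115.08
alpha_1 = (alpha_f*Ef*Vf + alpha_m*Em*(1-Vf))/E1 = 1.37 x 10^-6/K

1.37 x 10^-6/K


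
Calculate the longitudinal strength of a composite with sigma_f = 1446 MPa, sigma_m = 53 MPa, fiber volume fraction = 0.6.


sigma_1 = sigma_f*Vf + sigma_m*(1-Vf) = 1446*0.6 + 53*0.4 = 888.8 MPa

888.8 MPa


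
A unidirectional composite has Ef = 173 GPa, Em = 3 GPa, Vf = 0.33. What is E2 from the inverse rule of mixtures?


1/E2 = Vf/Ef + (1-Vf)/Em = 0.33/173 + 0.67/3
E2 = 4.44 GPa

4.44 GPa


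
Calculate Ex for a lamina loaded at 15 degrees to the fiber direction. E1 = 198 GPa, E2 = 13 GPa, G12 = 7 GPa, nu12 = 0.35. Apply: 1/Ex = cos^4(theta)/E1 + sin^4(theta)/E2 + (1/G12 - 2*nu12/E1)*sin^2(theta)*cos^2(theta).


cos^4(15) = 0.870513, sin^4(15) = 0.004487, sin^2(15)*cos^2(15) = 0.0625
1/G12 - 2*nu12/E1 = 1/7 - 2*0.35/198 = 0.139322 GPa^-1
1/Ex = 0.870513/198 + 0.004487/13 + 0.139322*0.0625 = 0.0134493 GPa^-1
Ex = 74.35 GPa

74.35 GPa


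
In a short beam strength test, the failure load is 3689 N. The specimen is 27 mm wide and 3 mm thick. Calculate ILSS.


ILSS = 3F/(4bh) = 3*3689/(4*27*3) = 34.16 MPa

34.16 MPa


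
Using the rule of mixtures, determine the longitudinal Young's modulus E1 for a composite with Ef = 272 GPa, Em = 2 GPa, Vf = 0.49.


E1 = Ef*Vf + Em*(1-Vf) = 272*0.49 + 2*0.51 = 134.3 GPa

134.3 GPa


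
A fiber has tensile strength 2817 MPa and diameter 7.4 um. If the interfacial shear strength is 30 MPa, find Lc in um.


Lc = sigma_f * d / (2 * tau_i) = 2817 * 7.4 / (2 * 30) = 347.4 um

347.4 um


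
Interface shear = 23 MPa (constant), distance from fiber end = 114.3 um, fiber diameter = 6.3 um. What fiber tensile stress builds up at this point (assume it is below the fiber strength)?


Force balance: sigma_f * (pi*d^2/4) = tau * (pi*d) * x  ->  sigma_f = 4 * tau * x / d
sigma_f = 4 * 23 * 114.3 / 6.3 = 1669.1 MPa

1669.1 MPa
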